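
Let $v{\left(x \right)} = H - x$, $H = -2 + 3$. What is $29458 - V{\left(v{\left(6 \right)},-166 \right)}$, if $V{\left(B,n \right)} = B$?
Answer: $29463$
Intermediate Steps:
$H = 1$
$v{\left(x \right)} = 1 - x$
$29458 - V{\left(v{\left(6 \right)},-166 \right)} = 29458 - \left(1 - 6\right) = 29458 - -5 = 29458 + 5 = 29463$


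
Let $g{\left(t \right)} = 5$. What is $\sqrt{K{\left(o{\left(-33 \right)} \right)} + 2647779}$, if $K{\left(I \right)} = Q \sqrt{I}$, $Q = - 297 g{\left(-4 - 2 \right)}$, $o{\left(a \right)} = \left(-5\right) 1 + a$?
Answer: $\sqrt{2647779 - 1485 i \sqrt{38}} \approx 1627.2 - 2.813 i$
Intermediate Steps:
$o{\left(a \right)} = -5 + a$
$Q = -1485$ ($Q = \left(-297\right) 5 = -1485$)
$K{\left(I \right)} = - 1485 \sqrt{I}$
$\sqrt{K{\left(o{\left(-33 \right)} \right)} + 2647779} = \sqrt{- 1485 \sqrt{-5 - 33} + 2647779} = \sqrt{- 1485 \sqrt{-38} + 2647779} = \sqrt{- 1485 i \sqrt{38} + 2647779} = \sqrt{2647779 - 1485 i \sqrt{38}}$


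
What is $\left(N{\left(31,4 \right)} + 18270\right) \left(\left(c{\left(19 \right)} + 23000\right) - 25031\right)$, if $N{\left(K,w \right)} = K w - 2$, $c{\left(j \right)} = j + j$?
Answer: $-36655256$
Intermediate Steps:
$c{\left(j \right)} = 2 j$
$N{\left(K,w \right)} = -2 + K w$
$\left(N{\left(31,4 \right)} + 18270\right) \left(\left(c{\left(19 \right)} + 23000\right) - 25031\right) = \left(\left(-2 + 31 \cdot 4\right) + 18270\right) \left(\left(2 \cdot 19 + 23000\right) - 25031\right) = \left(\left(-2 + 124\right) + 18270\right) \left(\left(38 + 23000\right) - 25031\right) = \left(122 + 18270\right) \left(23038 - 25031\right) = 18392 \left(-1993\right) = -36655256$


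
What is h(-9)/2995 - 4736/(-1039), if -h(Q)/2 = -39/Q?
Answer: 42525946/9335415 ≈ 4.5553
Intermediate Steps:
h(Q) = 78/Q (h(Q) = -(-78)/Q = 78/Q)
h(-9)/2995 - 4736/(-1039) = (78/(-9))/2995 - 4736/(-1039) = (78*(-⅑))*(1/2995) - 4736*(-1/1039) = -26/3*1/2995 + 4736/1039 = -26/8985 + 4736/1039 = 42525946/9335415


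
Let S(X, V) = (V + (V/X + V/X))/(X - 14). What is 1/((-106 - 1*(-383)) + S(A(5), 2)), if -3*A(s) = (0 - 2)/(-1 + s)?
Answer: 83/22835 ≈ 0.0036348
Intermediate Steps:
A(s) = 2/(3*(-1 + s)) (A(s) = -(0 - 2)/(3*(-1 + s)) = -(-2)/(3*(-1 + s)) = 2/(3*(-1 + s)))
S(X, V) = (V + 2*V/X)/(-14 + X)
1/((-106 - 1*(-383)) + S(A(5), 2)) = 1/((-106 - 1*(-383)) + 2*(2 + 2/(3*(-1 + 5)))/(((2/(3*(-1 + 5))))*(-14 + 2/(3*(-1 + 5))))) = 1/((-106 + 383) + 2*(2 + (⅔)/4)/((((⅔)/4))*(-14 + (⅔)/4))) = 1/(277 + 2*(2 + (⅔)*(¼))/((((⅔)*(¼)))*(-14 + (⅔)*(¼)))) = 1/(277 + 2*(2 + ⅙)/((⅙)*(-14 + ⅙))) = 1/(277 + 2*6*(13/6)/(-83/6)) = 1/(277 + 2*6*(-6/83)*(13/6)) = 1/(277 - 156/83) = 1/(22835/83) = 83/22835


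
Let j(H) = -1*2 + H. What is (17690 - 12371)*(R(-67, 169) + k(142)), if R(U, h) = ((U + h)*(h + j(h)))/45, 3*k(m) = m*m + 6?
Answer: 199061802/5 ≈ 3.9812e+7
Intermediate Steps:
j(H) = -2 + H
k(m) = 2 + m**2/3 (k(m) = (m*m + 6)/3 = (m**2 + 6)/3 = (6 + m**2)/3 = 2 + m**2/3)
R(U, h) = (-2 + 2*h)*(U + h)/45 (R(U, h) = ((U + h)*(h + (-2 + h)))/45 = ((U + h)*(-2 + 2*h))*(1/45) = ((-2 + 2*h)*(U + h))*(1/45) = (-2 + 2*h)*(U + h)/45)
(17690 - 12371)*(R(-67, 169) + k(142)) = (17690 - 12371)*(((1/45)*169**2 + (1/45)*(-67)*169 + (1/45)*(-67)*(-2 + 169) + (1/45)*169*(-2 + 169)) + (2 + (1/3)*142**2)) = 5319*(((1/45)*28561 - 11323/45 + (1/45)*(-67)*167 + (1/45)*169*167) + (2 + (1/3)*20164)) = 5319*((28561/45 - 11323/45 - 11189/45 + 28223/45) + (2 + 20164/3)) = 5319*(3808/5 + 20170/3) = 5319*(112274/15) = 199061802/5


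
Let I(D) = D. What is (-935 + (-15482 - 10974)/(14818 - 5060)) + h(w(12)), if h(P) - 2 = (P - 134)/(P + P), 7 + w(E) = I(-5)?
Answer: -54427853/58548 ≈ -929.63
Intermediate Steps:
w(E) = -12 (w(E) = -7 - 5 = -12)
h(P) = 2 + (-134 + P)/(2*P) (h(P) = 2 + (P - 134)/(P + P) = 2 + (-134 + P)/((2*P)) = 2 + (-134 + P)*(1/(2*P)) = 2 + (-134 + P)/(2*P))
(-935 + (-15482 - 10974)/(14818 - 5060)) + h(w(12)) = (-935 + (-15482 - 10974)/(14818 - 5060)) + (5/2 - 67/(-12)) = (-935 - 26456/9758) + (5/2 - 67*(-1/12)) = (-935 - 26456*1/9758) + (5/2 + 67/12) = (-935 - 13228/4879) + 97/12 = -4575093/4879 + 97/12 = -54427853/58548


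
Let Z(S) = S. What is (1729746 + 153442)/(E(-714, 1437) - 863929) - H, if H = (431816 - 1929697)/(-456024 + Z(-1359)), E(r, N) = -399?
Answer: -538999666493/98832233406 ≈ -5.4537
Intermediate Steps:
H = 1497881/457383 (H = (431816 - 1929697)/(-456024 - 1359) = -1497881/(-457383) = -1497881*(-1/457383) = 1497881/457383 ≈ 3.2749)
(1729746 + 153442)/(E(-714, 1437) - 863929) - H = (1729746 + 153442)/(-399 - 863929) - 1*1497881/457383 = 1883188/(-864328) - 1497881/457383 = 1883188*(-1/864328) - 1497881/457383 = -470797/216082 - 1497881/457383 = -538999666493/98832233406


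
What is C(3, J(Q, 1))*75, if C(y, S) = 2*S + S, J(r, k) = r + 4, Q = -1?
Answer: 675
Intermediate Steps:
J(r, k) = 4 + r
C(y, S) = 3*S
C(3, J(Q, 1))*75 = (3*(4 - 1))*75 = (3*3)*75 = 9*75 = 675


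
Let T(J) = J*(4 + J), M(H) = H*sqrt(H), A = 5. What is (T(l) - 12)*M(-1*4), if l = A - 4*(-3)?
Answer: -2760*I ≈ -2760.0*I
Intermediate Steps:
M(H) = H**(3/2)
l = 17 (l = 5 - 4*(-3) = 5 + 12 = 17)
(T(l) - 12)*M(-1*4) = (17*(4 + 17) - 12)*(-1*4)**(3/2) = (17*21 - 12)*(-4)**(3/2) = (357 - 12)*(-8*I) = 345*(-8*I) = -2760*I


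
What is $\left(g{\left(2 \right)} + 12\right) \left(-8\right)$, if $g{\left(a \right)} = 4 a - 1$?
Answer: $-152$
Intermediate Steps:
$g{\left(a \right)} = -1 + 4 a$
$\left(g{\left(2 \right)} + 12\right) \left(-8\right) = \left(\left(-1 + 4 \cdot 2\right) + 12\right) \left(-8\right) = \left(\left(-1 + 8\right) + 12\right) \left(-8\right) = \left(7 + 12\right) \left(-8\right) = 19 \left(-8\right) = -152$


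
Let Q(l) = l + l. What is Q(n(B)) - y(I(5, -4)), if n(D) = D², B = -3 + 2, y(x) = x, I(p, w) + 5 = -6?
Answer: 13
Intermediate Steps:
I(p, w) = -11 (I(p, w) = -5 - 6 = -11)
B = -1
Q(l) = 2*l
Q(n(B)) - y(I(5, -4)) = 2*(-1)² - 1*(-11) = 2*1 + 11 = 2 + 11 = 13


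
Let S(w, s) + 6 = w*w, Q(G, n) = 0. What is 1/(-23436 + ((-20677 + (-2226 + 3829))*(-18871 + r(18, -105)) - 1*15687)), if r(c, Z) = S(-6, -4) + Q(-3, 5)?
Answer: 1/359334111 ≈ 2.7829e-9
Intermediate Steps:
S(w, s) = -6 + w**2 (S(w, s) = -6 + w*w = -6 + w**2)
r(c, Z) = 30 (r(c, Z) = (-6 + (-6)**2) + 0 = (-6 + 36) + 0 = 30 + 0 = 30)
1/(-23436 + ((-20677 + (-2226 + 3829))*(-18871 + r(18, -105)) - 1*15687)) = 1/(-23436 + ((-20677 + (-2226 + 3829))*(-18871 + 30) - 1*15687)) = 1/(-23436 + ((-20677 + 1603)*(-18841) - 15687)) = 1/(-23436 + (-19074*(-18841) - 15687)) = 1/(-23436 + (359373234 - 15687)) = 1/(-23436 + 359357547) = 1/359334111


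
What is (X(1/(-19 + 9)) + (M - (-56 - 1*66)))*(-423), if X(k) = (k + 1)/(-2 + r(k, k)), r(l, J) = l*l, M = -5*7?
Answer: -7285329/199 ≈ -36610.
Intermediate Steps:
M = -35
r(l, J) = l²
X(k) = (1 + k)/(-2 + k²) (X(k) = (k + 1)/(-2 + k²) = (1 + k)/(-2 + k²))
(X(1/(-19 + 9)) + (M - (-56 - 1*66)))*(-423) = ((1 + 1/(-19 + 9))/(-2 + (1/(-19 + 9))²) + (-35 - (-56 - 1*66)))*(-423) = ((1 + 1/(-10))/(-2 + (1/(-10))²) + (-35 - (-56 - 66)))*(-423) = ((1 - ⅒)/(-2 + (-⅒)²) + (-35 - 1*(-122)))*(-423) = ((9/10)/(-2 + 1/100) + (-35 + 122))*(-423) = ((9/10)/(-199/100) + 87)*(-423) = (-100/199*9/10 + 87)*(-423) = (-90/199 + 87)*(-423) = (17223/199)*(-423) = -7285329/199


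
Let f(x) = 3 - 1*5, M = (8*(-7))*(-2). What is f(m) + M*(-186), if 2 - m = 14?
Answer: -20834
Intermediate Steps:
M = 112 (M = -56*(-2) = 112)
m = -12 (m = 2 - 1*14 = 2 - 14 = -12)
f(x) = -2 (f(x) = 3 - 5 = -2)
f(m) + M*(-186) = -2 + 112*(-186) = -2 - 20832 = -20834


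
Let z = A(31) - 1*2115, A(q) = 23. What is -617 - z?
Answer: 1475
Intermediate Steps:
z = -2092 (z = 23 - 1*2115 = 23 - 2115 = -2092)
-617 - z = -617 - 1*(-2092) = -617 + 2092 = 1475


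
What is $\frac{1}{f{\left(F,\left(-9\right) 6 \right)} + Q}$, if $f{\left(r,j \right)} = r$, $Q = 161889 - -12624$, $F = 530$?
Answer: $\frac{1}{175043} \approx 5.7129 \cdot 10^{-6}$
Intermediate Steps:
$Q = 174513$ ($Q = 161889 + 12624 = 174513$)
$\frac{1}{f{\left(F,\left(-9\right) 6 \right)} + Q} = \frac{1}{530 + 174513} = \frac{1}{175043}$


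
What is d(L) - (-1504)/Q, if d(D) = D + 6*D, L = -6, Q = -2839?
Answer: -120742/2839 ≈ -42.530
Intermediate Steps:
d(D) = 7*D
d(L) - (-1504)/Q = 7*(-6) - (-1504)/(-2839) = -42 - (-1504)*(-1)/2839 = -42 - 1*1504/2839 = -42 - 1504/2839 = -120742/2839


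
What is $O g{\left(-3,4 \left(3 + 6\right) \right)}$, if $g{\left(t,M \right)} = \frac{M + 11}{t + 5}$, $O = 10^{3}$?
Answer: $23500$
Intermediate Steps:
$O = 1000$
$g{\left(t,M \right)} = \frac{11 + M}{5 + t}$
$O g{\left(-3,4 \left(3 + 6\right) \right)} = 1000 \frac{11 + 4 \left(3 + 6\right)}{5 - 3} = 1000 \frac{11 + 4 \cdot 9}{2} = 1000 \frac{11 + 36}{2} = 1000 \cdot \frac{1}{2} \cdot 47 = 1000 \cdot \frac{47}{2} = 23500$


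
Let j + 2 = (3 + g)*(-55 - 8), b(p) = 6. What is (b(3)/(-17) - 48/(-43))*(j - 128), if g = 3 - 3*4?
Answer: 138384/731 ≈ 189.31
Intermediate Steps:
g = -9 (g = 3 - 12 = -9)
j = 376 (j = -2 + (3 - 9)*(-55 - 8) = -2 - 6*(-63) = -2 + 378 = 376)
(b(3)/(-17) - 48/(-43))*(j - 128) = (6/(-17) - 48/(-43))*(376 - 128) = (6*(-1/17) - 48*(-1/43))*248 = (-6/17 + 48/43)*248 = (558/731)*248 = 138384/731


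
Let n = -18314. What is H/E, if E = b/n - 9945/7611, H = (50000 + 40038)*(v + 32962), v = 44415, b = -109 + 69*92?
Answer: -323699034612473468/76539253 ≈ -4.2292e+9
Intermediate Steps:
b = 6239 (b = -109 + 6348 = 6239)
H = 6966870326 (H = (50000 + 40038)*(44415 + 32962) = 90038*77377 = 6966870326)
E = -76539253/46462618 (E = 6239/(-18314) - 9945/7611 = 6239*(-1/18314) - 9945*1/7611 = -6239/18314 - 3315/2537 = -76539253/46462618 ≈ -1.6473)
H/E = 6966870326/(-76539253/46462618) = 6966870326*(-46462618/76539253) = -323699034612473468/76539253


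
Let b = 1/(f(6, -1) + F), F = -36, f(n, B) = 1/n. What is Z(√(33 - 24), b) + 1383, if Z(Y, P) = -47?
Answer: 1336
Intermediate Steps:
f(n, B) = 1/n
b = -6/215 (b = 1/(1/6 - 36) = 1/(⅙ - 36) = 1/(-215/6) = -6/215 ≈ -0.027907)
Z(√(33 - 24), b) + 1383 = -47 + 1383 = 1336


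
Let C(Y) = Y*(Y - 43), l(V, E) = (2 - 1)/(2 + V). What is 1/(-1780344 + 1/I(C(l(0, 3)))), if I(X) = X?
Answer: -85/151329244 ≈ -5.6169e-7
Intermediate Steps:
l(V, E) = 1/(2 + V)
C(Y) = Y*(-43 + Y)
1/(-1780344 + 1/I(C(l(0, 3)))) = 1/(-1780344 + 1/((-43 + 1/(2 + 0))/(2 + 0))) = 1/(-1780344 + 1/((-43 + 1/2)/2)) = 1/(-1780344 + 1/((-43 + ½)/2)) = 1/(-1780344 + 1/((½)*(-85/2))) = 1/(-1780344 + 1/(-85/4)) = 1/(-1780344 - 4/85) = 1/(-151329244/85) = -85/151329244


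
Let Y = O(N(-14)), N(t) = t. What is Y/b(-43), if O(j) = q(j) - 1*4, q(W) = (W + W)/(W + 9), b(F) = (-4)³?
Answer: -1/40 ≈ -0.025000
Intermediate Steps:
b(F) = -64
q(W) = 2*W/(9 + W) (q(W) = (2*W)/(9 + W) = 2*W/(9 + W))
O(j) = -4 + 2*j/(9 + j) (O(j) = 2*j/(9 + j) - 1*4 = 2*j/(9 + j) - 4 = -4 + 2*j/(9 + j))
Y = 8/5 (Y = 2*(-18 - 1*(-14))/(9 - 14) = 2*(-18 + 14)/(-5) = 2*(-⅕)*(-4) = 8/5 ≈ 1.6000)
Y/b(-43) = (8/5)/(-64) = (8/5)*(-1/64) = -1/40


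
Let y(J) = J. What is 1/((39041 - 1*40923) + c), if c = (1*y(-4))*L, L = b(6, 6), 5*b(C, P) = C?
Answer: -5/9434 ≈ -0.00053000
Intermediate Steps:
b(C, P) = C/5
L = 6/5 (L = (⅕)*6 = 6/5 ≈ 1.2000)
c = -24/5 (c = (1*(-4))*(6/5) = -4*6/5 = -24/5 ≈ -4.8000)
1/((39041 - 1*40923) + c) = 1/((39041 - 1*40923) - 24/5) = 1/((39041 - 40923) - 24/5) = 1/(-1882 - 24/5) = 1/(-9434/5) = -5/9434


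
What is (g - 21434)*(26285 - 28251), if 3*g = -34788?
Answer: 64936980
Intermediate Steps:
g = -11596 (g = (⅓)*(-34788) = -11596)
(g - 21434)*(26285 - 28251) = (-11596 - 21434)*(26285 - 28251) = -33030*(-1966) = 64936980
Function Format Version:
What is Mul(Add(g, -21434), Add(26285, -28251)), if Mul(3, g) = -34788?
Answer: 64936980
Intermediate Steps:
g = -11596 (g = Mul(Rational(1, 3), -34788) = -11596)
Mul(Add(g, -21434), Add(26285, -28251)) = Mul(Add(-11596, -21434), Add(26285, -28251)) = Mul(-33030, -1966) = 64936980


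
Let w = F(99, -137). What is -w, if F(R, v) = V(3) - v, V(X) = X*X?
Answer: -146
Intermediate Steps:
V(X) = X²
F(R, v) = 9 - v (F(R, v) = 3² - v = 9 - v)
w = 146 (w = 9 - 1*(-137) = 9 + 137 = 146)
-w = -1*146 = -146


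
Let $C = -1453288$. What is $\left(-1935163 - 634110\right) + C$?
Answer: $-4022561$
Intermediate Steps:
$\left(-1935163 - 634110\right) + C = \left(-1935163 - 634110\right) - 1453288 = -2569273 - 1453288 = -4022561$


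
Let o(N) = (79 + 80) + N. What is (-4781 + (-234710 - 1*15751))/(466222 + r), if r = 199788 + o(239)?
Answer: -127621/333204 ≈ -0.38301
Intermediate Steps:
o(N) = 159 + N
r = 200186 (r = 199788 + (159 + 239) = 199788 + 398 = 200186)
(-4781 + (-234710 - 1*15751))/(466222 + r) = (-4781 + (-234710 - 1*15751))/(466222 + 200186) = (-4781 + (-234710 - 15751))/666408 = (-4781 - 250461)*(1/666408) = -255242*1/666408 = -127621/333204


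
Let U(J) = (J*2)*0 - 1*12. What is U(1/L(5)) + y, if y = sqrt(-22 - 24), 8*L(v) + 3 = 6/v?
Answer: -12 + I*sqrt(46) ≈ -12.0 + 6.7823*I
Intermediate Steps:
L(v) = -3/8 + 3/(4*v) (L(v) = -3/8 + (6/v)/8 = -3/8 + 3/(4*v))
y = I*sqrt(46) (y = sqrt(-46) = I*sqrt(46) ≈ 6.7823*I)
U(J) = -12 (U(J) = (2*J)*0 - 12 = 0 - 12 = -12)
U(1/L(5)) + y = -12 + I*sqrt(46)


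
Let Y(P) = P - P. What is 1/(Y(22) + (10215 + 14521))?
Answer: 1/24736 ≈ 4.0427e-5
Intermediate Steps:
Y(P) = 0
1/(Y(22) + (10215 + 14521)) = 1/(0 + (10215 + 14521)) = 1/(0 + 24736) = 1/24736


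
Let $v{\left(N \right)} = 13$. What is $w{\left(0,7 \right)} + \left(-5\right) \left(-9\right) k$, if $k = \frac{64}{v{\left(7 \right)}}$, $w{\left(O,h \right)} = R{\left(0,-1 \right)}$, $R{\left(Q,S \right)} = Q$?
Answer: $\frac{2880}{13} \approx 221.54$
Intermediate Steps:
$w{\left(O,h \right)} = 0$
$k = \frac{64}{13} \approx 4.9231$
$w{\left(0,7 \right)} + \left(-5\right) \left(-9\right) k = 0 + \left(-5\right) \left(-9\right) \frac{64}{13} = 0 + 45 \cdot \frac{64}{13} = 0 + \frac{2880}{13} = \frac{2880}{13}$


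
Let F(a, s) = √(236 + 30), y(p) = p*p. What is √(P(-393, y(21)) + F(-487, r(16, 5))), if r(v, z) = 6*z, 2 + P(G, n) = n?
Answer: √(439 + √266) ≈ 21.338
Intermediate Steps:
y(p) = p²
P(G, n) = -2 + n
F(a, s) = √266
√(P(-393, y(21)) + F(-487, r(16, 5))) = √((-2 + 21²) + √266) = √((-2 + 441) + √266) = √(439 + √266)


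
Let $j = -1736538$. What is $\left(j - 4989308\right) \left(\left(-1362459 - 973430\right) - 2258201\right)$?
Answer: $30899141850140$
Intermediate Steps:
$\left(j - 4989308\right) \left(\left(-1362459 - 973430\right) - 2258201\right) = \left(-1736538 - 4989308\right) \left(\left(-1362459 - 973430\right) - 2258201\right) = - 6725846 \left(\left(-1362459 - 973430\right) - 2258201\right) = - 6725846 \left(-2335889 - 2258201\right) = \left(-6725846\right) \left(-4594090\right) = 30899141850140$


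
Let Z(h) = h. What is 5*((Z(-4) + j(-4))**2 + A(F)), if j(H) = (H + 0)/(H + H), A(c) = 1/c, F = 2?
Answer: 255/4 ≈ 63.750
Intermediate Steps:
j(H) = 1/2 (j(H) = H/((2*H)) = H*(1/(2*H)) = 1/2)
5*((Z(-4) + j(-4))**2 + A(F)) = 5*((-4 + 1/2)**2 + 1/2) = 5*((-7/2)**2 + 1/2) = 5*(49/4 + 1/2) = 5*(51/4) = 255/4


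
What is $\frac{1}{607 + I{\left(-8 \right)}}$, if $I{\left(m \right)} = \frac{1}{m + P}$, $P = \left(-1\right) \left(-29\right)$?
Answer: $\frac{21}{12748} \approx 0.0016473$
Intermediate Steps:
$P = 29$
$I{\left(m \right)} = \frac{1}{29 + m}$ ($I{\left(m \right)} = \frac{1}{m + 29} = \frac{1}{29 + m}$)
$\frac{1}{607 + I{\left(-8 \right)}} = \frac{1}{607 + \frac{1}{29 - 8}} = \frac{1}{607 + \frac{1}{21}} = \frac{1}{\frac{12748}{21}} = \frac{21}{12748}$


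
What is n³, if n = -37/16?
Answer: -50653/4096 ≈ -12.366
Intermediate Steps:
n = -37/16 (n = -37*1/16 = -37/16 ≈ -2.3125)
n³ = (-37/16)³ = -50653/4096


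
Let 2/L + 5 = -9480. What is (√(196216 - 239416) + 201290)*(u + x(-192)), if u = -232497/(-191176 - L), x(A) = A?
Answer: -3868673056092855/100739131 - 2306328017940*I*√3/100739131 ≈ -3.8403e+7 - 39654.0*I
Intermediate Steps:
L = -2/9485 (L = 2/(-5 - 9480) = 2/(-9485) = 2*(-1/9485) = -2/9485 ≈ -0.00021086)
u = 245026005/201478262 (u = -232497/(-191176 - 1*(-2/9485)) = -232497/(-191176 + 2/9485) = -232497/(-1813304358/9485) = -232497*(-9485/1813304358) = 245026005/201478262 ≈ 1.2161)
(√(196216 - 239416) + 201290)*(u + x(-192)) = (√(196216 - 239416) + 201290)*(245026005/201478262 - 192) = (√(-43200) + 201290)*(-38438800299/201478262) = (120*I*√3 + 201290)*(-38438800299/201478262) = (201290 + 120*I*√3)*(-38438800299/201478262) = -3868673056092855/100739131 - 2306328017940*I*√3/100739131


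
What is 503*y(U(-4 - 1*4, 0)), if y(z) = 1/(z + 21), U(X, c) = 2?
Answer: 503/23 ≈ 21.870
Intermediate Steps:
y(z) = 1/(21 + z)
503*y(U(-4 - 1*4, 0)) = 503/(21 + 2) = 503/23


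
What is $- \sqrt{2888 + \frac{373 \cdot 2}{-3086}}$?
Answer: $- \frac{\sqrt{6875316373}}{1543} \approx -53.738$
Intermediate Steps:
$- \sqrt{2888 + \frac{373 \cdot 2}{-3086}} = - \sqrt{2888 + 746 \left(- \frac{1}{3086}\right)} = - \sqrt{2888 - \frac{373}{1543}} = - \sqrt{\frac{4455811}{1543}} = - \frac{\sqrt{6875316373}}{1543}$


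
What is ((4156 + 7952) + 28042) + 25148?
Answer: 65298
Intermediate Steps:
((4156 + 7952) + 28042) + 25148 = (12108 + 28042) + 25148 = 40150 + 25148 = 65298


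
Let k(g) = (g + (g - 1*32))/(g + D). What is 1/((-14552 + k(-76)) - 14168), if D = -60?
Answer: -17/488217 ≈ -3.4821e-5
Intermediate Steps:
k(g) = (-32 + 2*g)/(-60 + g) (k(g) = (g + (g - 1*32))/(g - 60) = (g + (g - 32))/(-60 + g) = (g + (-32 + g))/(-60 + g) = (-32 + 2*g)/(-60 + g))
1/((-14552 + k(-76)) - 14168) = 1/((-14552 + 2*(-16 - 76)/(-60 - 76)) - 14168) = 1/((-14552 + 2*(-92)/(-136)) - 14168) = 1/((-14552 + 2*(-1/136)*(-92)) - 14168) = 1/((-14552 + 23/17) - 14168) = 1/(-247361/17 - 14168) = 1/(-488217/17) = -17/488217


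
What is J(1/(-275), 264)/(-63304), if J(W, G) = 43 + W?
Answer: -1478/2176075 ≈ -0.00067920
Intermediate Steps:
J(1/(-275), 264)/(-63304) = (43 + 1/(-275))/(-63304) = (43 - 1/275)*(-1/63304) = (11824/275)*(-1/63304) = -1478/2176075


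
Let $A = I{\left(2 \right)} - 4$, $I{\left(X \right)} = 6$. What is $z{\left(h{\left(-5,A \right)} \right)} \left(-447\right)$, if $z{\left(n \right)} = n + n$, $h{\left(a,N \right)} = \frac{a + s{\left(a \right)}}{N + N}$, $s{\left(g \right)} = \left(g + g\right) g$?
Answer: $- \frac{20115}{2} \approx -10058.0$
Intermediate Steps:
$s{\left(g \right)} = 2 g^{2}$ ($s{\left(g \right)} = 2 g g = 2 g^{2}$)
$A = 2$ ($A = 6 - 4 = 2$)
$h{\left(a,N \right)} = \frac{a + 2 a^{2}}{2 N}$ ($h{\left(a,N \right)} = \frac{a + 2 a^{2}}{N + N} = \frac{a + 2 a^{2}}{2 N}$)
$z{\left(n \right)} = 2 n$
$z{\left(h{\left(-5,A \right)} \right)} \left(-447\right) = 2 \cdot \frac{1}{2} \left(-5\right) \frac{1}{2} \left(1 + 2 \left(-5\right)\right) \left(-447\right) = 2 \cdot \frac{1}{2} \left(-5\right) \frac{1}{2} \left(1 - 10\right) \left(-447\right) = 2 \cdot \frac{1}{2} \left(-5\right) \frac{1}{2} \left(-9\right) \left(-447\right) = 2 \cdot \frac{45}{4} \left(-447\right) = \frac{45}{2} \left(-447\right) = - \frac{20115}{2}$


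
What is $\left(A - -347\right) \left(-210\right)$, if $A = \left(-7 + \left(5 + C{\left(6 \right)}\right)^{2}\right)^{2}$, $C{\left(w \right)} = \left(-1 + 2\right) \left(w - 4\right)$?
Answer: $-443310$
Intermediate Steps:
$C{\left(w \right)} = -4 + w$ ($C{\left(w \right)} = 1 \left(-4 + w\right) = -4 + w$)
$A = 1764$ ($A = \left(-7 + \left(5 + \left(-4 + 6\right)\right)^{2}\right)^{2} = \left(-7 + \left(5 + 2\right)^{2}\right)^{2} = \left(-7 + 7^{2}\right)^{2} = \left(-7 + 49\right)^{2} = 42^{2} = 1764$)
$\left(A - -347\right) \left(-210\right) = \left(1764 - -347\right) \left(-210\right) = \left(1764 + 347\right) \left(-210\right) = 2111 \left(-210\right) = -443310$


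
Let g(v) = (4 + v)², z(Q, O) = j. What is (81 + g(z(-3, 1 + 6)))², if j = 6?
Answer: 32761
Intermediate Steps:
z(Q, O) = 6
(81 + g(z(-3, 1 + 6)))² = (81 + (4 + 6)²)² = (81 + 10²)² = (81 + 100)² = 181² = 32761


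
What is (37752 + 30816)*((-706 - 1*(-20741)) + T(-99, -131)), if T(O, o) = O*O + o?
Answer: 2036812440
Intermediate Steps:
T(O, o) = o + O² (T(O, o) = O² + o = o + O²)
(37752 + 30816)*((-706 - 1*(-20741)) + T(-99, -131)) = (37752 + 30816)*((-706 - 1*(-20741)) + (-131 + (-99)²)) = 68568*((-706 + 20741) + (-131 + 9801)) = 68568*(20035 + 9670) = 68568*29705 = 2036812440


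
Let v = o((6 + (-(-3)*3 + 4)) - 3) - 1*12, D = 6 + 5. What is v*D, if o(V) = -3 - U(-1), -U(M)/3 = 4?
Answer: -33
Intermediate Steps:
U(M) = -12 (U(M) = -3*4 = -12)
o(V) = 9 (o(V) = -3 - 1*(-12) = -3 + 12 = 9)
D = 11
v = -3 (v = 9 - 1*12 = 9 - 12 = -3)
v*D = -3*11 = -33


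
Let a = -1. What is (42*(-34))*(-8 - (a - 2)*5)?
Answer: -9996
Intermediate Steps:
(42*(-34))*(-8 - (a - 2)*5) = (42*(-34))*(-8 - (-1 - 2)*5) = -1428*(-8 - (-3)*5) = -1428*(-8 - 1*(-15)) = -1428*(-8 + 15) = -1428*7 = -9996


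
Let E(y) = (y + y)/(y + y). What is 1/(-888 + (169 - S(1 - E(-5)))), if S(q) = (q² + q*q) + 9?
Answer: -1/728 ≈ -0.0013736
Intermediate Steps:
E(y) = 1 (E(y) = (2*y)/((2*y)) = (2*y)*(1/(2*y)) = 1)
S(q) = 9 + 2*q² (S(q) = (q² + q²) + 9 = 2*q² + 9 = 9 + 2*q²)
1/(-888 + (169 - S(1 - E(-5)))) = 1/(-888 + (169 - (9 + 2*(1 - 1*1)²))) = 1/(-888 + (169 - (9 + 2*(1 - 1)²))) = 1/(-888 + (169 - (9 + 2*0²))) = 1/(-888 + (169 - (9 + 2*0))) = 1/(-888 + (169 - (9 + 0))) = 1/(-888 + (169 - 1*9)) = 1/(-888 + (169 - 9)) = 1/(-888 + 160) = 1/(-728) = -1/728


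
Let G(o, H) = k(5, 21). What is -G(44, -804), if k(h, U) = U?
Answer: -21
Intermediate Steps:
G(o, H) = 21
-G(44, -804) = -1*21 = -21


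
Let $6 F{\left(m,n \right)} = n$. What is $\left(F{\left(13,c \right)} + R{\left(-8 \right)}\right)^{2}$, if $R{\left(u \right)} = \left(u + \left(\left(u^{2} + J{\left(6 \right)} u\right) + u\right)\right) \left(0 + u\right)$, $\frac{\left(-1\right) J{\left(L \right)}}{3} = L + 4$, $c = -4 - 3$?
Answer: $\frac{191296561}{36} \approx 5.3138 \cdot 10^{6}$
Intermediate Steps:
$c = -7$ ($c = -4 - 3 = -7$)
$F{\left(m,n \right)} = \frac{n}{6}$
$J{\left(L \right)} = -12 - 3 L$ ($J{\left(L \right)} = - 3 \left(L + 4\right) = - 3 \left(4 + L\right) = -12 - 3 L$)
$R{\left(u \right)} = u \left(u^{2} - 28 u\right)$ ($R{\left(u \right)} = \left(u + \left(\left(u^{2} + \left(-12 - 18\right) u\right) + u\right)\right) \left(0 + u\right) = \left(u + \left(\left(u^{2} + \left(-12 - 18\right) u\right) + u\right)\right) u = \left(u + \left(\left(u^{2} - 30 u\right) + u\right)\right) u = \left(u + \left(u^{2} - 29 u\right)\right) u = \left(u^{2} - 28 u\right) u = u \left(u^{2} - 28 u\right)$)
$\left(F{\left(13,c \right)} + R{\left(-8 \right)}\right)^{2} = \left(\frac{1}{6} \left(-7\right) + \left(-8\right)^{2} \left(-28 - 8\right)\right)^{2} = \left(- \frac{7}{6} + 64 \left(-36\right)\right)^{2} = \left(- \frac{7}{6} - 2304\right)^{2} = \left(- \frac{13831}{6}\right)^{2} = \frac{191296561}{36}$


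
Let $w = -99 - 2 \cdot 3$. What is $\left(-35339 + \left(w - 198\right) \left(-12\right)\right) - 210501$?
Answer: $-242204$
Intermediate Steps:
$w = -105$ ($w = -99 - 6 = -105$)
$\left(-35339 + \left(w - 198\right) \left(-12\right)\right) - 210501 = \left(-35339 + \left(-105 - 198\right) \left(-12\right)\right) - 210501 = \left(-35339 - -3636\right) - 210501 = \left(-35339 + 3636\right) - 210501 = -31703 - 210501 = -242204$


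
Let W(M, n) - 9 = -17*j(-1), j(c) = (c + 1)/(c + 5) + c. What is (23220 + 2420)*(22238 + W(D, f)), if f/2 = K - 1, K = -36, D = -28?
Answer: 570848960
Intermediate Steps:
f = -74 (f = 2*(-36 - 1) = 2*(-37) = -74)
j(c) = c + (1 + c)/(5 + c) (j(c) = (1 + c)/(5 + c) + c = c + (1 + c)/(5 + c))
W(M, n) = 26 (W(M, n) = 9 - 17*(1 + (-1)² + 6*(-1))/(5 - 1) = 9 - 17*(1 + 1 - 6)/4 = 9 - 17*(-4)/4 = 9 - 17*(-1) = 9 + 17 = 26)
(23220 + 2420)*(22238 + W(D, f)) = (23220 + 2420)*(22238 + 26) = 25640*22264 = 570848960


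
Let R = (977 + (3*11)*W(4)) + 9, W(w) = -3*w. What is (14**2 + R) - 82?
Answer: 704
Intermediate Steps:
R = 590 (R = (977 + (3*11)*(-3*4)) + 9 = (977 + 33*(-12)) + 9 = (977 - 396) + 9 = 581 + 9 = 590)
(14**2 + R) - 82 = (14**2 + 590) - 82 = (196 + 590) - 82 = 786 - 82 = 704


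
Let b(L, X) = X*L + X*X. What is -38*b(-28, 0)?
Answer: 0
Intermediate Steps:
b(L, X) = X² + L*X (b(L, X) = L*X + X² = X² + L*X)
-38*b(-28, 0) = -0*(-28 + 0) = -0*(-28) = -38*0 = 0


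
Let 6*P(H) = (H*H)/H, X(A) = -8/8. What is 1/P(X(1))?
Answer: -6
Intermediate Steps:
X(A) = -1 (X(A) = -8*1/8 = -1)
P(H) = H/6 (P(H) = ((H*H)/H)/6 = (H**2/H)/6 = H/6)
1/P(X(1)) = 1/((1/6)*(-1)) = 1/(-1/6) = -6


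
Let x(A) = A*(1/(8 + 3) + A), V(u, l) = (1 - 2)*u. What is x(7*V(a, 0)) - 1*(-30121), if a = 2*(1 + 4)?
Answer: 385161/11 ≈ 35015.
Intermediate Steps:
a = 10 (a = 2*5 = 10)
V(u, l) = -u
x(A) = A*(1/11 + A)
x(7*V(a, 0)) - 1*(-30121) = (7*(-1*10))*(1/11 + 7*(-1*10)) - 1*(-30121) = (7*(-10))*(1/11 + 7*(-10)) + 30121 = -70*(1/11 - 70) + 30121 = -70*(-769/11) + 30121 = 53830/11 + 30121 = 385161/11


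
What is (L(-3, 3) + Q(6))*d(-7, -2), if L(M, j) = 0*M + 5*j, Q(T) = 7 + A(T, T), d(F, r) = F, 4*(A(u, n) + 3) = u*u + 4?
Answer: -203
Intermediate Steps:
A(u, n) = -2 + u**2/4 (A(u, n) = -3 + (u*u + 4)/4 = -3 + (u**2 + 4)/4 = -3 + (4 + u**2)/4 = -3 + (1 + u**2/4) = -2 + u**2/4)
Q(T) = 5 + T**2/4 (Q(T) = 7 + (-2 + T**2/4) = 5 + T**2/4)
L(M, j) = 5*j (L(M, j) = 0 + 5*j = 5*j)
(L(-3, 3) + Q(6))*d(-7, -2) = (5*3 + (5 + (1/4)*6**2))*(-7) = (15 + (5 + (1/4)*36))*(-7) = (15 + (5 + 9))*(-7) = (15 + 14)*(-7) = 29*(-7) = -203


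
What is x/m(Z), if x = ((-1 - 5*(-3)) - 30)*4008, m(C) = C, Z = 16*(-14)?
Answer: 2004/7 ≈ 286.29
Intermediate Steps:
Z = -224
x = -64128 (x = ((-1 + 15) - 30)*4008 = (14 - 30)*4008 = -16*4008 = -64128)
x/m(Z) = -64128/(-224) = -64128*(-1/224) = 2004/7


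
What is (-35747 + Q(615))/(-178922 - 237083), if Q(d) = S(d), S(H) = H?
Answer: 35132/416005 ≈ 0.084451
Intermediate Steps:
Q(d) = d
(-35747 + Q(615))/(-178922 - 237083) = (-35747 + 615)/(-178922 - 237083) = -35132/(-416005) = -35132*(-1/416005) = 35132/416005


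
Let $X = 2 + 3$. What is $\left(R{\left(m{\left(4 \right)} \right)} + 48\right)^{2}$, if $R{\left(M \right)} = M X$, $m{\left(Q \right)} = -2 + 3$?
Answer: $2809$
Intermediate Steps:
$m{\left(Q \right)} = 1$
$X = 5$
$R{\left(M \right)} = 5 M$ ($R{\left(M \right)} = M 5 = 5 M$)
$\left(R{\left(m{\left(4 \right)} \right)} + 48\right)^{2} = \left(5 \cdot 1 + 48\right)^{2} = \left(5 + 48\right)^{2} = 53^{2} = 2809$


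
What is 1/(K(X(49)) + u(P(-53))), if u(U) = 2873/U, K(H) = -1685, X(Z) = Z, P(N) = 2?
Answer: -2/497 ≈ -0.0040241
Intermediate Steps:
1/(K(X(49)) + u(P(-53))) = 1/(-1685 + 2873/2) = 1/(-497/2) = -2/497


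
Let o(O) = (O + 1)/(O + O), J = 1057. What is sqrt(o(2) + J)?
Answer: sqrt(4231)/2 ≈ 32.523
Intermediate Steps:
o(O) = (1 + O)/(2*O) (o(O) = (1 + O)/((2*O)) = (1 + O)*(1/(2*O)) = (1 + O)/(2*O))
sqrt(o(2) + J) = sqrt((1/2)*(1 + 2)/2 + 1057) = sqrt((1/2)*(1/2)*3 + 1057) = sqrt(3/4 + 1057) = sqrt(4231/4) = sqrt(4231)/2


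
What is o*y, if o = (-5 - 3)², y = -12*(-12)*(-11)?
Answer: -101376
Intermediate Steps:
y = -1584 (y = 144*(-11) = -1584)
o = 64 (o = (-8)² = 64)
o*y = 64*(-1584) = -101376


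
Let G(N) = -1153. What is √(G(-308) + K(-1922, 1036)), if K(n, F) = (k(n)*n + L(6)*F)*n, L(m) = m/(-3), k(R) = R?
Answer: I*√7096048217 ≈ 84238.0*I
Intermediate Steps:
L(m) = -m/3 (L(m) = m*(-⅓) = -m/3)
K(n, F) = n*(n² - 2*F) (K(n, F) = (n*n + (-⅓*6)*F)*n = (n² - 2*F)*n = n*(n² - 2*F))
√(G(-308) + K(-1922, 1036)) = √(-1153 - 1922*((-1922)² - 2*1036)) = √(-1153 - 1922*(3694084 - 2072)) = √(-1153 - 1922*3692012) = √(-1153 - 7096047064) = √(-7096048217) = I*√7096048217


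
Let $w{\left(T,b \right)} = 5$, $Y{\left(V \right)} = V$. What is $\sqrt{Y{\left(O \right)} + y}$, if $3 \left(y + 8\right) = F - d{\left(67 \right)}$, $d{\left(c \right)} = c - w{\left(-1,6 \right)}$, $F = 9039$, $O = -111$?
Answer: $\frac{2 \sqrt{6465}}{3} \approx 53.603$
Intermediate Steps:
$d{\left(c \right)} = -5 + c$ ($d{\left(c \right)} = c - 5 = -5 + c$)
$y = \frac{8953}{3}$ ($y = -8 + \frac{9039 - \left(-5 + 67\right)}{3} = -8 + \frac{9039 - 62}{3} = -8 + \frac{1}{3} \cdot 8977 = -8 + \frac{8977}{3} = \frac{8953}{3} \approx 2984.3$)
$\sqrt{Y{\left(O \right)} + y} = \sqrt{-111 + \frac{8953}{3}} = \sqrt{\frac{8620}{3}} = \frac{2 \sqrt{6465}}{3}$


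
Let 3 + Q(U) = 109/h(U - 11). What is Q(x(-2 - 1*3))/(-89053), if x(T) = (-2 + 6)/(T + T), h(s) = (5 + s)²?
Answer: 347/91190272 ≈ 3.8052e-6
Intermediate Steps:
x(T) = 2/T (x(T) = 4/((2*T)) = 4*(1/(2*T)) = 2/T)
Q(U) = -3 + 109/(-6 + U)² (Q(U) = -3 + 109/((5 + (U - 11))²) = -3 + 109/((5 + (-11 + U))²) = -3 + 109/((-6 + U)²) = -3 + 109/(-6 + U)²)
Q(x(-2 - 1*3))/(-89053) = (-3 + 109/(-6 + 2/(-2 - 1*3))²)/(-89053) = (-3 + 109/(-6 + 2/(-2 - 3))²)*(-1/89053) = (-3 + 109/(-6 + 2/(-5))²)*(-1/89053) = (-3 + 109/(-6 + 2*(-⅕))²)*(-1/89053) = (-3 + 109/(-6 - ⅖)²)*(-1/89053) = (-3 + 109/(-32/5)²)*(-1/89053) = (-3 + 109*(25/1024))*(-1/89053) = (-3 + 2725/1024)*(-1/89053) = -347/1024*(-1/89053) = 347/91190272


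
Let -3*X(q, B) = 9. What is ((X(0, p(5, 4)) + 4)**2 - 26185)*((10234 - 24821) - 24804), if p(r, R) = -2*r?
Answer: 1031413944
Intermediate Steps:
X(q, B) = -3 (X(q, B) = -1/3*9 = -3)
((X(0, p(5, 4)) + 4)**2 - 26185)*((10234 - 24821) - 24804) = ((-3 + 4)**2 - 26185)*((10234 - 24821) - 24804) = (1**2 - 26185)*(-14587 - 24804) = (1 - 26185)*(-39391) = -26184*(-39391) = 1031413944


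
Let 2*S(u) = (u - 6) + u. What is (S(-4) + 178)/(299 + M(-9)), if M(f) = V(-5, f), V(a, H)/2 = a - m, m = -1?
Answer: 57/97 ≈ 0.58763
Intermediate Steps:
V(a, H) = 2 + 2*a (V(a, H) = 2*(a - 1*(-1)) = 2*(a + 1) = 2*(1 + a) = 2 + 2*a)
S(u) = -3 + u (S(u) = ((u - 6) + u)/2 = ((-6 + u) + u)/2 = (-6 + 2*u)/2 = -3 + u)
M(f) = -8 (M(f) = 2 + 2*(-5) = 2 - 10 = -8)
(S(-4) + 178)/(299 + M(-9)) = ((-3 - 4) + 178)/(299 - 8) = (-7 + 178)/291 = 171*(1/291) = 57/97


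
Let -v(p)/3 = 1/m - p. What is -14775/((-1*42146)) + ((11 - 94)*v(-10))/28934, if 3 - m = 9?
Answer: 530694331/1219452364 ≈ 0.43519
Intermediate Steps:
m = -6 (m = 3 - 1*9 = 3 - 9 = -6)
v(p) = 1/2 + 3*p (v(p) = -3*(1/(-6) - p) = -3*(-1/6 - p) = 1/2 + 3*p)
-14775/((-1*42146)) + ((11 - 94)*v(-10))/28934 = -14775/((-1*42146)) + ((11 - 94)*(1/2 + 3*(-10)))/28934 = -14775/(-42146) - 83*(1/2 - 30)*(1/28934) = -14775*(-1/42146) - 83*(-59/2)*(1/28934) = 14775/42146 + (4897/2)*(1/28934) = 14775/42146 + 4897/57868 = 530694331/1219452364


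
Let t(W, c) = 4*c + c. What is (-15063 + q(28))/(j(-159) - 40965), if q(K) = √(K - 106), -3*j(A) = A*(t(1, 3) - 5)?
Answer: 15063/40435 - I*√78/40435 ≈ 0.37252 - 0.00021842*I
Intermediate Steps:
t(W, c) = 5*c
j(A) = -10*A/3 (j(A) = -A*(5*3 - 5)/3 = -A*(15 - 5)/3 = -A*10/3 = -10*A/3)
q(K) = √(-106 + K)
(-15063 + q(28))/(j(-159) - 40965) = (-15063 + √(-106 + 28))/(-10/3*(-159) - 40965) = (-15063 + √(-78))/(530 - 40965) = (-15063 + I*√78)/(-40435) = (-15063 + I*√78)*(-1/40435) = 15063/40435 - I*√78/40435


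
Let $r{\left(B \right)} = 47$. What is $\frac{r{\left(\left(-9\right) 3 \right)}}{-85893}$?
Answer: $- \frac{47}{85893} \approx -0.00054719$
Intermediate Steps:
$\frac{r{\left(\left(-9\right) 3 \right)}}{-85893} = \frac{47}{-85893} = 47 \left(- \frac{1}{85893}\right) = - \frac{47}{85893}$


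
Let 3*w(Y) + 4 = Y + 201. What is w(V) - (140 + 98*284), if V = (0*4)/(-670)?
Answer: -83719/3 ≈ -27906.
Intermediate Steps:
V = 0 (V = 0*(-1/670) = 0)
w(Y) = 197/3 + Y/3 (w(Y) = -4/3 + (Y + 201)/3 = -4/3 + (201 + Y)/3 = -4/3 + (67 + Y/3) = 197/3 + Y/3)
w(V) - (140 + 98*284) = (197/3 + (⅓)*0) - (140 + 98*284) = (197/3 + 0) - (140 + 27832) = 197/3 - 1*27972 = 197/3 - 27972 = -83719/3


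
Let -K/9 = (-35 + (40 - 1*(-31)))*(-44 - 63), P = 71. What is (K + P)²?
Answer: 1206798121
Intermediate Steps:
K = 34668 (K = -9*(-35 + (40 - 1*(-31)))*(-44 - 63) = -9*(-35 + (40 + 31))*(-107) = -9*(-35 + 71)*(-107) = -324*(-107) = -9*(-3852) = 34668)
(K + P)² = (34668 + 71)² = 34739² = 1206798121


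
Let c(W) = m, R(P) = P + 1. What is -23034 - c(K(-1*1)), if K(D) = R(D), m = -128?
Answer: -22906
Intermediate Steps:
R(P) = 1 + P
K(D) = 1 + D
c(W) = -128
-23034 - c(K(-1*1)) = -23034 - 1*(-128) = -23034 + 128 = -22906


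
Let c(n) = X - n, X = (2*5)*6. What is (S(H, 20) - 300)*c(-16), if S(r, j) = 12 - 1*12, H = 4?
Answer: -22800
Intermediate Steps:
X = 60 (X = 10*6 = 60)
S(r, j) = 0 (S(r, j) = 12 - 12 = 0)
c(n) = 60 - n
(S(H, 20) - 300)*c(-16) = (0 - 300)*(60 - 1*(-16)) = -300*(60 + 16) = -300*76 = -22800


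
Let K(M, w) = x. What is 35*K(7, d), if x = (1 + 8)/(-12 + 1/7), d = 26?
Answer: -2205/83 ≈ -26.566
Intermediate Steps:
x = -63/83 (x = 9/(-12 + 1*(⅐)) = 9/(-12 + ⅐) = 9/(-83/7) = 9*(-7/83) = -63/83 ≈ -0.75904)
K(M, w) = -63/83
35*K(7, d) = 35*(-63/83) = -2205/83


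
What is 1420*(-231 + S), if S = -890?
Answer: -1591820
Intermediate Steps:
1420*(-231 + S) = 1420*(-231 - 890) = 1420*(-1121) = -1591820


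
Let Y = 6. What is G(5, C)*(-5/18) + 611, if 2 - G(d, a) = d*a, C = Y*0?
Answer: 5494/9 ≈ 610.44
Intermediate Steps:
C = 0 (C = 6*0 = 0)
G(d, a) = 2 - a*d (G(d, a) = 2 - d*a = 2 - a*d)
G(5, C)*(-5/18) + 611 = (2 - 1*0*5)*(-5/18) + 611 = (2 + 0)*(-5*1/18) + 611 = 2*(-5/18) + 611 = -5/9 + 611 = 5494/9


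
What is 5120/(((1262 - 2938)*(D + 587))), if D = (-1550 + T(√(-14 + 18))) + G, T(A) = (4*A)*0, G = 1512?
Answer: -1280/230031 ≈ -0.0055645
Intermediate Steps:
T(A) = 0
D = -38 (D = (-1550 + 0) + 1512 = -1550 + 1512 = -38)
5120/(((1262 - 2938)*(D + 587))) = 5120/(((1262 - 2938)*(-38 + 587))) = 5120/((-1676*549)) = 5120/(-920124) = 5120*(-1/920124) = -1280/230031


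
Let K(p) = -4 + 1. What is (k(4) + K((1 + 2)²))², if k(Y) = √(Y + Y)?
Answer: 17 - 12*√2 ≈ 0.029437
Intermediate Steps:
k(Y) = √2*√Y (k(Y) = √(2*Y) = √2*√Y)
K(p) = -3
(k(4) + K((1 + 2)²))² = (√2*√4 - 3)² = (√2*2 - 3)² = (2*√2 - 3)² = (-3 + 2*√2)²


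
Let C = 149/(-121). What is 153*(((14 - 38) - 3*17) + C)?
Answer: -1411272/121 ≈ -11663.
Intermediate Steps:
C = -149/121 (C = 149*(-1/121) = -149/121 ≈ -1.2314)
153*(((14 - 38) - 3*17) + C) = 153*(((14 - 38) - 3*17) - 149/121) = 153*((-24 - 51) - 149/121) = 153*(-75 - 149/121) = 153*(-9224/121) = -1411272/121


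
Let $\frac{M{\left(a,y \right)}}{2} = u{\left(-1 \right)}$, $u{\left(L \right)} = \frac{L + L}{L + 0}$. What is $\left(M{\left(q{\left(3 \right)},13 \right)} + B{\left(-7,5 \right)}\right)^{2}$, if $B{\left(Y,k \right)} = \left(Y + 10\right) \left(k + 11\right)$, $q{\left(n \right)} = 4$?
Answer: $2704$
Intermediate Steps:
$B{\left(Y,k \right)} = \left(10 + Y\right) \left(11 + k\right)$
$u{\left(L \right)} = 2$ ($u{\left(L \right)} = \frac{2 L}{L} = 2$)
$M{\left(a,y \right)} = 4$ ($M{\left(a,y \right)} = 2 \cdot 2 = 4$)
$\left(M{\left(q{\left(3 \right)},13 \right)} + B{\left(-7,5 \right)}\right)^{2} = \left(4 + \left(110 + 10 \cdot 5 + 11 \left(-7\right) - 35\right)\right)^{2} = \left(4 + \left(110 + 50 - 77 - 35\right)\right)^{2} = \left(4 + 48\right)^{2} = 52^{2} = 2704$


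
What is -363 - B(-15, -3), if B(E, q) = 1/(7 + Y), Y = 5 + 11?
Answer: -8350/23 ≈ -363.04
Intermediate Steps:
Y = 16
B(E, q) = 1/23 (B(E, q) = 1/(7 + 16) = 1/23)
-363 - B(-15, -3) = -363 - 1*1/23 = -363 - 1/23 = -8350/23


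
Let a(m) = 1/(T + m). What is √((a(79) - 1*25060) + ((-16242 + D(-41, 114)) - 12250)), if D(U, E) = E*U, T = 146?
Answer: I*√13100849/15 ≈ 241.3*I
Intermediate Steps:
a(m) = 1/(146 + m)
√((a(79) - 1*25060) + ((-16242 + D(-41, 114)) - 12250)) = √((1/(146 + 79) - 1*25060) + ((-16242 + 114*(-41)) - 12250)) = √((1/225 - 25060) + ((-16242 - 4674) - 12250)) = √((1/225 - 25060) + (-20916 - 12250)) = √(-5638499/225 - 33166) = √(-13100849/225) = I*√13100849/15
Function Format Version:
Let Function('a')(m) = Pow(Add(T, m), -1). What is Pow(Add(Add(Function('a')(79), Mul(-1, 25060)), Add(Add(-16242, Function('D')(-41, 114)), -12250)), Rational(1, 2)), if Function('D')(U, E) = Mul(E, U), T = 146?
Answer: Mul(Rational(1, 15), I, Pow(13100849, Rational(1, 2))) ≈ Mul(241.30, I)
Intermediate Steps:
Function('a')(m) = Pow(Add(146, m), -1)
Pow(Add(Add(Function('a')(79), Mul(-1, 25060)), Add(Add(-16242, Function('D')(-41, 114)), -12250)), Rational(1, 2)) = Pow(Add(Add(Pow(Add(146, 79), -1), Mul(-1, 25060)), Add(Add(-16242, Mul(114, -41)), -12250)), Rational(1, 2)) = Pow(Add(Add(Pow(225, -1), -25060), Add(Add(-16242, -4674), -12250)), Rational(1, 2)) = Pow(Add(Add(Rational(1, 225), -25060), Add(-20916, -12250)), Rational(1, 2)) = Pow(Add(Rational(-5638499, 225), -33166), Rational(1, 2)) = Pow(Rational(-13100849, 225), Rational(1, 2)) = Mul(Rational(1, 15), I, Pow(13100849, Rational(1, 2)))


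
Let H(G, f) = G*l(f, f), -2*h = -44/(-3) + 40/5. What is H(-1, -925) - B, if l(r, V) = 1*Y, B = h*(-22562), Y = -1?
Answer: -767105/3 ≈ -2.5570e+5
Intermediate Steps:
h = -34/3 (h = -(-44/(-3) + 40/5)/2 = -(-44*(-1/3) + 40*(1/5))/2 = -(44/3 + 8)/2 = -1/2*68/3 = -34/3 ≈ -11.333)
B = 767108/3 (B = -34/3*(-22562) = 767108/3 ≈ 2.5570e+5)
l(r, V) = -1 (l(r, V) = 1*(-1) = -1)
H(G, f) = -G (H(G, f) = G*(-1) = -G)
H(-1, -925) - B = -1*(-1) - 1*767108/3 = 1 - 767108/3 = -767105/3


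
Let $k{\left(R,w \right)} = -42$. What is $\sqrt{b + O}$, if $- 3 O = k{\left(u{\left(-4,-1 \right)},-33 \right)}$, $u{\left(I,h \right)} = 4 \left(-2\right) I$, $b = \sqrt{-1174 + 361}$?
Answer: $\sqrt{14 + i \sqrt{813}} \approx 4.7836 + 2.9803 i$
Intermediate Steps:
$b = i \sqrt{813}$ ($b = \sqrt{-813} = i \sqrt{813} \approx 28.513 i$)
$u{\left(I,h \right)} = - 8 I$
$O = 14$ ($O = \left(- \frac{1}{3}\right) \left(-42\right) = 14$)
$\sqrt{b + O} = \sqrt{i \sqrt{813} + 14} = \sqrt{14 + i \sqrt{813}}$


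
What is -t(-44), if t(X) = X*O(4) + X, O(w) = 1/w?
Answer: 55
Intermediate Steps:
t(X) = 5*X/4 (t(X) = X/4 + X = 5*X/4)
-t(-44) = -5*(-44)/4 = -1*(-55) = 55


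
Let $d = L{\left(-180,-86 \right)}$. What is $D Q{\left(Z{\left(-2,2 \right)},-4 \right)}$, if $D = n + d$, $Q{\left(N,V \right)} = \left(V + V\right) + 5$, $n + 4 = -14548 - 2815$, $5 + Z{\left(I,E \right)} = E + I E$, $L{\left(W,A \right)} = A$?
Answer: $52359$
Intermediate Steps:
$d = -86$
$Z{\left(I,E \right)} = -5 + E + E I$ ($Z{\left(I,E \right)} = -5 + \left(E + I E\right) = -5 + \left(E + E I\right) = -5 + E + E I$)
$n = -17367$ ($n = -4 - 17363 = -17367$)
$Q{\left(N,V \right)} = 5 + 2 V$ ($Q{\left(N,V \right)} = 2 V + 5 = 5 + 2 V$)
$D = -17453$ ($D = -17367 - 86 = -17453$)
$D Q{\left(Z{\left(-2,2 \right)},-4 \right)} = - 17453 \left(5 + 2 \left(-4\right)\right) = - 17453 \left(5 - 8\right) = \left(-17453\right) \left(-3\right) = 52359$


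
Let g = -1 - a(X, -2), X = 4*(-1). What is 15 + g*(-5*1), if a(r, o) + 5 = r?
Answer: -25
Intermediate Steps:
X = -4
a(r, o) = -5 + r
g = 8 (g = -1 - (-5 - 4) = -1 - 1*(-9) = -1 + 9 = 8)
15 + g*(-5*1) = 15 + 8*(-5*1) = 15 + 8*(-5) = 15 - 40 = -25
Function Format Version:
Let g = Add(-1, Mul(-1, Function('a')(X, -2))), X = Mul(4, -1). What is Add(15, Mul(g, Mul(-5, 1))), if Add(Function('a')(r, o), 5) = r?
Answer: -25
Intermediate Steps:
X = -4
Function('a')(r, o) = Add(-5, r)
g = 8 (g = Add(-1, Mul(-1, Add(-5, -4))) = Add(-1, Mul(-1, -9)) = Add(-1, 9) = 8)
Add(15, Mul(g, Mul(-5, 1))) = Add(15, Mul(8, Mul(-5, 1))) = Add(15, Mul(8, -5)) = Add(15, -40) = -25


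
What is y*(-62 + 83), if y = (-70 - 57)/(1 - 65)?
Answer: 2667/64 ≈ 41.672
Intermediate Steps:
y = 127/64 (y = -127/(-64) = -127*(-1/64) = 127/64 ≈ 1.9844)
y*(-62 + 83) = 127*(-62 + 83)/64 = (127/64)*21 = 2667/64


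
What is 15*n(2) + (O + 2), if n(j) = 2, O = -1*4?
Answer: 28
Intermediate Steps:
O = -4
15*n(2) + (O + 2) = 15*2 + (-4 + 2) = 30 - 2 = 28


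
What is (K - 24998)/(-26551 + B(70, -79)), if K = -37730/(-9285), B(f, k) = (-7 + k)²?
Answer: 9282748/7114167 ≈ 1.3048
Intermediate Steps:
K = 7546/1857 (K = -37730*(-1/9285) = 7546/1857 ≈ 4.0635)
(K - 24998)/(-26551 + B(70, -79)) = (7546/1857 - 24998)/(-26551 + (-7 - 79)²) = -46413740/(1857*(-26551 + (-86)²)) = -46413740/(1857*(-26551 + 7396)) = -46413740/1857/(-19155) = -46413740/1857*(-1/19155) = 9282748/7114167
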